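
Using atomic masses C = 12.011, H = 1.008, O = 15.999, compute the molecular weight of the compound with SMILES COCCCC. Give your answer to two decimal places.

Molecular formula: C5H12O.
M = 5×12.011 + 12×1.008 + 1×15.999 = 88.15 g/mol.

88.15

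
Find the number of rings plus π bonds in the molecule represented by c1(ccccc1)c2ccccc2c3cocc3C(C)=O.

12

Molecular formula from the SMILES: C18H14O2.
DoU = (2C + 2 + N − H − X)/2 = (2·18 + 2 + 0 − 14 − 0)/2 = 24/2 = 12.
(Structurally: 3 ring(s) + 9 π bond(s) = 12.)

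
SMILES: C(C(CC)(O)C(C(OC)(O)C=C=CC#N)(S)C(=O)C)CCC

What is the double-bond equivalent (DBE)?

5

Molecular formula from the SMILES: C16H25NO4S.
DoU = (2C + 2 + N − H − X)/2 = (2·16 + 2 + 1 − 25 − 0)/2 = 10/2 = 5.
(Structurally: 0 ring(s) + 5 π bond(s) = 5.)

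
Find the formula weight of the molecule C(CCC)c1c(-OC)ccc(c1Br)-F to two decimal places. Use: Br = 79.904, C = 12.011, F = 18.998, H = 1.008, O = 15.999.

261.13

Molecular formula: C11H14BrFO.
M = 1×79.904 + 11×12.011 + 1×18.998 + 14×1.008 + 1×15.999 = 261.13 g/mol.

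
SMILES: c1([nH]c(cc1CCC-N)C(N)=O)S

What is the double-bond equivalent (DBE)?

4

Molecular formula from the SMILES: C8H13N3OS.
DoU = (2C + 2 + N − H − X)/2 = (2·8 + 2 + 3 − 13 − 0)/2 = 8/2 = 4.
(Structurally: 1 ring(s) + 3 π bond(s) = 4.)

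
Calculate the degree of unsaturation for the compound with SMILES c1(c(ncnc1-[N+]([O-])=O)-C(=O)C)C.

Molecular formula from the SMILES: C7H7N3O3.
DoU = (2C + 2 + N − H − X)/2 = (2·7 + 2 + 3 − 7 − 0)/2 = 12/2 = 6.
(Structurally: 1 ring(s) + 5 π bond(s) = 6.)

6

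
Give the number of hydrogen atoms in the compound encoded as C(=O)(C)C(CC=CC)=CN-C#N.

Hydrogens are implicit in SMILES; fill each atom to its normal valence:
  3 × C: 1 H each → 3
  3 × C: no H
  2 × C: 3 H each → 6
  1 × C: 2 H
  1 × N: 1 H
  1 × N: no H
  1 × O: no H
  Total hydrogens = 12.

12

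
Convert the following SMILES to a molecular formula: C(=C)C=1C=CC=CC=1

Heavy atoms from the SMILES: 8 C.
Implicit hydrogens by atom environment:
  5 × C (aromatic): 1 H each → 5
  1 × C: 2 H
  1 × C: 1 H
  1 × C (aromatic): no H
  Total hydrogens = 8.
Molecular formula: C8H8

C8H8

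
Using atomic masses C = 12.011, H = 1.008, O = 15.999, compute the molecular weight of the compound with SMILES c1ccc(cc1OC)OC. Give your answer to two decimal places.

Molecular formula: C8H10O2.
M = 8×12.011 + 10×1.008 + 2×15.999 = 138.17 g/mol.

138.17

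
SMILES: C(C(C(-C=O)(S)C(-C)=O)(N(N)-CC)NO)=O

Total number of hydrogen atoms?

15

Hydrogens are implicit in SMILES; fill each atom to its normal valence:
  3 × C: no H
  3 × O: no H
  2 × C: 3 H each → 6
  2 × C: 1 H each → 2
  1 × C: 2 H
  1 × N: 2 H
  1 × N: 1 H
  1 × N: no H
  1 × O: 1 H
  1 × S: 1 H
  Total hydrogens = 15.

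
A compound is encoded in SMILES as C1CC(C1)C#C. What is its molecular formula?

C6H8

Heavy atoms from the SMILES: 6 C.
Implicit hydrogens by atom environment:
  3 × C: 2 H each → 6
  2 × C: 1 H each → 2
  1 × C: no H
  Total hydrogens = 8.
Molecular formula: C6H8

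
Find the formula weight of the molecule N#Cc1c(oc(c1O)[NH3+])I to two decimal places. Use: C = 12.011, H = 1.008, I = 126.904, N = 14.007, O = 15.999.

251.00

Molecular formula: C5H4IN2O2+.
M = 5×12.011 + 4×1.008 + 1×126.904 + 2×14.007 + 2×15.999 = 251.00 g/mol.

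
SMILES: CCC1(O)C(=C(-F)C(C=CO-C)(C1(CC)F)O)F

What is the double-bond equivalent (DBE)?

Molecular formula from the SMILES: C12H17F3O3.
DoU = (2C + 2 + N − H − X)/2 = (2·12 + 2 + 0 − 17 − 3)/2 = 6/2 = 3.
(Structurally: 1 ring(s) + 2 π bond(s) = 3.)

3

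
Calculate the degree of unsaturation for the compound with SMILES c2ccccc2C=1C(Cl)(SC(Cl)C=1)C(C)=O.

7

Molecular formula from the SMILES: C12H10Cl2OS.
DoU = (2C + 2 + N − H − X)/2 = (2·12 + 2 + 0 − 10 − 2)/2 = 14/2 = 7.
(Structurally: 2 ring(s) + 5 π bond(s) = 7.)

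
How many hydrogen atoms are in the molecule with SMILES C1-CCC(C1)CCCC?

Hydrogens are implicit in SMILES; fill each atom to its normal valence:
  7 × C: 2 H each → 14
  1 × C: 3 H
  1 × C: 1 H
  Total hydrogens = 18.

18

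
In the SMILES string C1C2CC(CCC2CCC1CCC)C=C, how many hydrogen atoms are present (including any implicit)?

26

Hydrogens are implicit in SMILES; fill each atom to its normal valence:
  9 × C: 2 H each → 18
  5 × C: 1 H each → 5
  1 × C: 3 H
  Total hydrogens = 26.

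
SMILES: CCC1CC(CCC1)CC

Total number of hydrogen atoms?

20

Hydrogens are implicit in SMILES; fill each atom to its normal valence:
  6 × C: 2 H each → 12
  2 × C: 3 H each → 6
  2 × C: 1 H each → 2
  Total hydrogens = 20.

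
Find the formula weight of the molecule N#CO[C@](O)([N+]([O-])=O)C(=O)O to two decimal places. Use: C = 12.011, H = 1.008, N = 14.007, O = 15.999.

162.06

Molecular formula: C3H2N2O6.
M = 3×12.011 + 2×1.008 + 2×14.007 + 6×15.999 = 162.06 g/mol.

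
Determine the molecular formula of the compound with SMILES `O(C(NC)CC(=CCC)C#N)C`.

C9H16N2O

Heavy atoms from the SMILES: 9 C, 2 N, 1 O.
Implicit hydrogens by atom environment:
  3 × C: 3 H each → 9
  2 × C: 2 H each → 4
  2 × C: 1 H each → 2
  2 × C: no H
  1 × N: 1 H
  1 × N: no H
  1 × O: no H
  Total hydrogens = 16.
Molecular formula: C9H16N2O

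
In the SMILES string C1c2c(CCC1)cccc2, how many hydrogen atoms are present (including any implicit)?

Hydrogens are implicit in SMILES; fill each atom to its normal valence:
  4 × C: 2 H each → 8
  4 × C (aromatic): 1 H each → 4
  2 × C (aromatic): no H
  Total hydrogens = 12.

12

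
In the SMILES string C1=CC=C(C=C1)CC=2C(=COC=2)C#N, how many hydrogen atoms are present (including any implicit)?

Hydrogens are implicit in SMILES; fill each atom to its normal valence:
  7 × C (aromatic): 1 H each → 7
  3 × C (aromatic): no H
  1 × C: 2 H
  1 × C: no H
  1 × N: no H
  1 × O (aromatic): no H
  Total hydrogens = 9.

9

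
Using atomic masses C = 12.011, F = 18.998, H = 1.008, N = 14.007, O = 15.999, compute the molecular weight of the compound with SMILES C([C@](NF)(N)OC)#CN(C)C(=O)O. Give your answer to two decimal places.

Molecular formula: C6H10FN3O3.
M = 6×12.011 + 1×18.998 + 10×1.008 + 3×14.007 + 3×15.999 = 191.16 g/mol.

191.16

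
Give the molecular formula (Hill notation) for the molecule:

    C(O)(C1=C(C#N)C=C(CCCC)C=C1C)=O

C13H15NO2

Heavy atoms from the SMILES: 13 C, 1 N, 2 O.
Implicit hydrogens by atom environment:
  4 × C (aromatic): no H
  3 × C: 2 H each → 6
  2 × C: 3 H each → 6
  2 × C (aromatic): 1 H each → 2
  2 × C: no H
  1 × N: no H
  1 × O: 1 H
  1 × O: no H
  Total hydrogens = 15.
Molecular formula: C13H15NO2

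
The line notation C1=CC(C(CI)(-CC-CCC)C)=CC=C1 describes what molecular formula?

Heavy atoms from the SMILES: 14 C, 1 I.
Implicit hydrogens by atom environment:
  5 × C: 2 H each → 10
  5 × C (aromatic): 1 H each → 5
  2 × C: 3 H each → 6
  1 × C: no H
  1 × C (aromatic): no H
  1 × I: no H
  Total hydrogens = 21.
Molecular formula: C14H21I

C14H21I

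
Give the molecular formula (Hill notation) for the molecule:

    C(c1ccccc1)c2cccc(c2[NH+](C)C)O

C15H18NO+

Heavy atoms from the SMILES: 15 C, 1 N, 1 O.
Implicit hydrogens by atom environment:
  8 × C (aromatic): 1 H each → 8
  4 × C (aromatic): no H
  2 × C: 3 H each → 6
  1 × C: 2 H
  1 × N (charge +1): 1 H
  1 × O: 1 H
  Total hydrogens = 18.
Net charge +1.
Molecular formula: C15H18NO+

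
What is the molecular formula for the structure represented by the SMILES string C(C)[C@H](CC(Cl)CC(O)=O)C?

C8H15ClO2

Heavy atoms from the SMILES: 8 C, 1 Cl, 2 O.
Implicit hydrogens by atom environment:
  3 × C: 2 H each → 6
  2 × C: 3 H each → 6
  2 × C: 1 H each → 2
  1 × C: no H
  1 × Cl: no H
  1 × O: 1 H
  1 × O: no H
  Total hydrogens = 15.
Molecular formula: C8H15ClO2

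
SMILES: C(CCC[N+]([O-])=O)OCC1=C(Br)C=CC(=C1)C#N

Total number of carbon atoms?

12

The symbol for carbon appears 12 times in the SMILES.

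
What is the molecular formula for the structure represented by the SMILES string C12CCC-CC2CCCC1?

C10H18

Heavy atoms from the SMILES: 10 C.
Implicit hydrogens by atom environment:
  8 × C: 2 H each → 16
  2 × C: 1 H each → 2
  Total hydrogens = 18.
Molecular formula: C10H18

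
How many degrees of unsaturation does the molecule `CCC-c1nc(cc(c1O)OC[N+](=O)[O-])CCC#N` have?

Molecular formula from the SMILES: C12H15N3O4.
DoU = (2C + 2 + N − H − X)/2 = (2·12 + 2 + 3 − 15 − 0)/2 = 14/2 = 7.
(Structurally: 1 ring(s) + 6 π bond(s) = 7.)

7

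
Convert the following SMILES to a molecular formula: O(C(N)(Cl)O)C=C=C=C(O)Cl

C5H5Cl2NO3

Heavy atoms from the SMILES: 5 C, 2 Cl, 1 N, 3 O.
Implicit hydrogens by atom environment:
  4 × C: no H
  2 × Cl: no H
  2 × O: 1 H each → 2
  1 × C: 1 H
  1 × N: 2 H
  1 × O: no H
  Total hydrogens = 5.
Molecular formula: C5H5Cl2NO3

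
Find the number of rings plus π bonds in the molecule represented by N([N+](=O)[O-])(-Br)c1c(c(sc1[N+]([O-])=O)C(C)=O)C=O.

Molecular formula from the SMILES: C7H4BrN3O6S.
DoU = (2C + 2 + N − H − X)/2 = (2·7 + 2 + 3 − 4 − 1)/2 = 14/2 = 7.
(Structurally: 1 ring(s) + 6 π bond(s) = 7.)

7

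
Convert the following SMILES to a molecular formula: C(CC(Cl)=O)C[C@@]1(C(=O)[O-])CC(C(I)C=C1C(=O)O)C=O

Heavy atoms from the SMILES: 13 C, 1 Cl, 1 I, 6 O.
Implicit hydrogens by atom environment:
  5 × C: no H
  4 × C: 2 H each → 8
  4 × C: 1 H each → 4
  4 × O: no H
  1 × Cl: no H
  1 × I: no H
  1 × O: 1 H
  1 × O (charge -1): no H
  Total hydrogens = 13.
Net charge -1.
Molecular formula: C13H13ClIO6-

C13H13ClIO6-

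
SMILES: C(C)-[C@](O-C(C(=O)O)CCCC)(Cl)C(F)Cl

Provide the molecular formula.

Heavy atoms from the SMILES: 10 C, 2 Cl, 1 F, 3 O.
Implicit hydrogens by atom environment:
  4 × C: 2 H each → 8
  2 × C: 3 H each → 6
  2 × C: 1 H each → 2
  2 × C: no H
  2 × Cl: no H
  2 × O: no H
  1 × F: no H
  1 × O: 1 H
  Total hydrogens = 17.
Molecular formula: C10H17Cl2FO3

C10H17Cl2FO3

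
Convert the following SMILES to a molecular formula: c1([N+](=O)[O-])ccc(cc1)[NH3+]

C6H7N2O2+

Heavy atoms from the SMILES: 6 C, 2 N, 2 O.
Implicit hydrogens by atom environment:
  4 × C (aromatic): 1 H each → 4
  2 × C (aromatic): no H
  1 × N (charge +1): 3 H
  1 × N (charge +1): no H
  1 × O: no H
  1 × O (charge -1): no H
  Total hydrogens = 7.
Net charge +1.
Molecular formula: C6H7N2O2+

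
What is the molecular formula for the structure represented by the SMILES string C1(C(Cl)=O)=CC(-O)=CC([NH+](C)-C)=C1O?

Heavy atoms from the SMILES: 9 C, 1 Cl, 1 N, 3 O.
Implicit hydrogens by atom environment:
  4 × C (aromatic): no H
  2 × C: 3 H each → 6
  2 × C (aromatic): 1 H each → 2
  2 × O: 1 H each → 2
  1 × C: no H
  1 × Cl: no H
  1 × N (charge +1): 1 H
  1 × O: no H
  Total hydrogens = 11.
Net charge +1.
Molecular formula: C9H11ClNO3+

C9H11ClNO3+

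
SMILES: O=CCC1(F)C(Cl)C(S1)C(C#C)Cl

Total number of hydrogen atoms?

7

Hydrogens are implicit in SMILES; fill each atom to its normal valence:
  5 × C: 1 H each → 5
  2 × C: no H
  2 × Cl: no H
  1 × C: 2 H
  1 × F: no H
  1 × O: no H
  1 × S: no H
  Total hydrogens = 7.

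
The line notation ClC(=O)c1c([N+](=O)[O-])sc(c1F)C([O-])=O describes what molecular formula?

C6ClFNO5S-

Heavy atoms from the SMILES: 6 C, 1 Cl, 1 F, 1 N, 5 O, 1 S.
Implicit hydrogens by atom environment:
  4 × C (aromatic): no H
  3 × O: no H
  2 × C: no H
  2 × O (charge -1): no H
  1 × Cl: no H
  1 × F: no H
  1 × N (charge +1): no H
  1 × S (aromatic): no H
  Total hydrogens = 0.
Net charge -1.
Molecular formula: C6ClFNO5S-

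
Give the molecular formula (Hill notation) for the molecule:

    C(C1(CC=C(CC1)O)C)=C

Heavy atoms from the SMILES: 9 C, 1 O.
Implicit hydrogens by atom environment:
  4 × C: 2 H each → 8
  2 × C: 1 H each → 2
  2 × C: no H
  1 × C: 3 H
  1 × O: 1 H
  Total hydrogens = 14.
Molecular formula: C9H14O

C9H14O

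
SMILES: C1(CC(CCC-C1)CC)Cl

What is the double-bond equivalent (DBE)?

1

Molecular formula from the SMILES: C9H17Cl.
DoU = (2C + 2 + N − H − X)/2 = (2·9 + 2 + 0 − 17 − 1)/2 = 2/2 = 1.
(Structurally: 1 ring(s) + 0 π bond(s) = 1.)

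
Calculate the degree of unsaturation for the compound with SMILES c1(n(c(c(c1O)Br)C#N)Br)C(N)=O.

6

Molecular formula from the SMILES: C6H3Br2N3O2.
DoU = (2C + 2 + N − H − X)/2 = (2·6 + 2 + 3 − 3 − 2)/2 = 12/2 = 6.
(Structurally: 1 ring(s) + 5 π bond(s) = 6.)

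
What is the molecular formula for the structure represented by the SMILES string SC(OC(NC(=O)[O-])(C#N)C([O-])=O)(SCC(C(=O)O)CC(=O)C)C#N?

[C12H11N3O8S2]2-

Heavy atoms from the SMILES: 12 C, 3 N, 8 O, 2 S.
Implicit hydrogens by atom environment:
  8 × C: no H
  5 × O: no H
  2 × C: 2 H each → 4
  2 × N: no H
  2 × O (charge -1): no H
  1 × C: 3 H
  1 × C: 1 H
  1 × N: 1 H
  1 × O: 1 H
  1 × S: 1 H
  1 × S: no H
  Total hydrogens = 11.
Net charge -2.
Molecular formula: [C12H11N3O8S2]2-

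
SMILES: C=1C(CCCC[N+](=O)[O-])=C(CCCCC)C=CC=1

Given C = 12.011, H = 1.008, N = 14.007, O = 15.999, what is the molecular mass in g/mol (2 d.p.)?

249.35

Molecular formula: C15H23NO2.
M = 15×12.011 + 23×1.008 + 1×14.007 + 2×15.999 = 249.35 g/mol.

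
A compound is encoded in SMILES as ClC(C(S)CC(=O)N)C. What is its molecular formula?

Heavy atoms from the SMILES: 5 C, 1 Cl, 1 N, 1 O, 1 S.
Implicit hydrogens by atom environment:
  2 × C: 1 H each → 2
  1 × C: 3 H
  1 × C: 2 H
  1 × C: no H
  1 × Cl: no H
  1 × N: 2 H
  1 × O: no H
  1 × S: 1 H
  Total hydrogens = 10.
Molecular formula: C5H10ClNOS

C5H10ClNOS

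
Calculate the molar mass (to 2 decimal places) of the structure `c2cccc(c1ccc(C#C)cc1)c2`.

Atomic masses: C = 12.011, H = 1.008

Molecular formula: C14H10.
M = 14×12.011 + 10×1.008 = 178.23 g/mol.

178.23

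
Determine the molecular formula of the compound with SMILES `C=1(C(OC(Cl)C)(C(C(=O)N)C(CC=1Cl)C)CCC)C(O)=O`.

Heavy atoms from the SMILES: 14 C, 2 Cl, 1 N, 4 O.
Implicit hydrogens by atom environment:
  5 × C: no H
  3 × C: 3 H each → 9
  3 × C: 2 H each → 6
  3 × C: 1 H each → 3
  3 × O: no H
  2 × Cl: no H
  1 × N: 2 H
  1 × O: 1 H
  Total hydrogens = 21.
Molecular formula: C14H21Cl2NO4

C14H21Cl2NO4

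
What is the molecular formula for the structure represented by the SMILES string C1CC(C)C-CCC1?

C8H16

Heavy atoms from the SMILES: 8 C.
Implicit hydrogens by atom environment:
  6 × C: 2 H each → 12
  1 × C: 3 H
  1 × C: 1 H
  Total hydrogens = 16.
Molecular formula: C8H16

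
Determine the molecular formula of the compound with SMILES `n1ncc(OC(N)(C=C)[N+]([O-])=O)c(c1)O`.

Heavy atoms from the SMILES: 7 C, 4 N, 4 O.
Implicit hydrogens by atom environment:
  2 × C (aromatic): 1 H each → 2
  2 × C (aromatic): no H
  2 × N (aromatic): no H
  2 × O: no H
  1 × C: 2 H
  1 × C: 1 H
  1 × C: no H
  1 × N: 2 H
  1 × N (charge +1): no H
  1 × O: 1 H
  1 × O (charge -1): no H
  Total hydrogens = 8.
Molecular formula: C7H8N4O4

C7H8N4O4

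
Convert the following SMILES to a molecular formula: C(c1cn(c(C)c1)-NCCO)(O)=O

C8H12N2O3

Heavy atoms from the SMILES: 8 C, 2 N, 3 O.
Implicit hydrogens by atom environment:
  2 × C: 2 H each → 4
  2 × C (aromatic): 1 H each → 2
  2 × C (aromatic): no H
  2 × O: 1 H each → 2
  1 × C: 3 H
  1 × C: no H
  1 × N: 1 H
  1 × N (aromatic): no H
  1 × O: no H
  Total hydrogens = 12.
Molecular formula: C8H12N2O3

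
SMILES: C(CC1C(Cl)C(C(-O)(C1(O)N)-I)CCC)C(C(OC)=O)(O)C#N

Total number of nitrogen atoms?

The symbol for nitrogen appears 2 times in the SMILES.

2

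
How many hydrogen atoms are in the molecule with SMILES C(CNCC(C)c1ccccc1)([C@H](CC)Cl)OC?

24

Hydrogens are implicit in SMILES; fill each atom to its normal valence:
  5 × C (aromatic): 1 H each → 5
  3 × C: 3 H each → 9
  3 × C: 2 H each → 6
  3 × C: 1 H each → 3
  1 × C (aromatic): no H
  1 × Cl: no H
  1 × N: 1 H
  1 × O: no H
  Total hydrogens = 24.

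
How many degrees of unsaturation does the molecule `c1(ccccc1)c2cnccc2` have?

8

Molecular formula from the SMILES: C11H9N.
DoU = (2C + 2 + N − H − X)/2 = (2·11 + 2 + 1 − 9 − 0)/2 = 16/2 = 8.
(Structurally: 2 ring(s) + 6 π bond(s) = 8.)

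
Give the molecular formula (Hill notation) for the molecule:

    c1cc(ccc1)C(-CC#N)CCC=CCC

Heavy atoms from the SMILES: 15 C, 1 N.
Implicit hydrogens by atom environment:
  5 × C (aromatic): 1 H each → 5
  4 × C: 2 H each → 8
  3 × C: 1 H each → 3
  1 × C: 3 H
  1 × C: no H
  1 × C (aromatic): no H
  1 × N: no H
  Total hydrogens = 19.
Molecular formula: C15H19N

C15H19N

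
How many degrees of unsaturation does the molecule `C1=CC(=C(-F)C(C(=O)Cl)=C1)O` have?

Molecular formula from the SMILES: C7H4ClFO2.
DoU = (2C + 2 + N − H − X)/2 = (2·7 + 2 + 0 − 4 − 2)/2 = 10/2 = 5.
(Structurally: 1 ring(s) + 4 π bond(s) = 5.)

5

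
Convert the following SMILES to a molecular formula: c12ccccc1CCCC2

C10H12

Heavy atoms from the SMILES: 10 C.
Implicit hydrogens by atom environment:
  4 × C: 2 H each → 8
  4 × C (aromatic): 1 H each → 4
  2 × C (aromatic): no H
  Total hydrogens = 12.
Molecular formula: C10H12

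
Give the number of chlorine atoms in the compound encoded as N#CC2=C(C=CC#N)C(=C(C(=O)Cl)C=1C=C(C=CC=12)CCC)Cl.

2

The symbol for chlorine appears 2 times in the SMILES.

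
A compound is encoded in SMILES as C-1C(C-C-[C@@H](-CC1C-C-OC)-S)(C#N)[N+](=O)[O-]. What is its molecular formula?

C11H18N2O3S

Heavy atoms from the SMILES: 11 C, 2 N, 3 O, 1 S.
Implicit hydrogens by atom environment:
  6 × C: 2 H each → 12
  2 × C: 1 H each → 2
  2 × C: no H
  2 × O: no H
  1 × C: 3 H
  1 × N (charge +1): no H
  1 × N: no H
  1 × O (charge -1): no H
  1 × S: 1 H
  Total hydrogens = 18.
Molecular formula: C11H18N2O3S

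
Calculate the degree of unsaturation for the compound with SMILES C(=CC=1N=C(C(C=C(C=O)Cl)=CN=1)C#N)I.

Molecular formula from the SMILES: C10H5ClIN3O.
DoU = (2C + 2 + N − H − X)/2 = (2·10 + 2 + 3 − 5 − 2)/2 = 18/2 = 9.
(Structurally: 1 ring(s) + 8 π bond(s) = 9.)

9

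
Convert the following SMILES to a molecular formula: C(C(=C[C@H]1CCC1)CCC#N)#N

Heavy atoms from the SMILES: 10 C, 2 N.
Implicit hydrogens by atom environment:
  5 × C: 2 H each → 10
  3 × C: no H
  2 × C: 1 H each → 2
  2 × N: no H
  Total hydrogens = 12.
Molecular formula: C10H12N2

C10H12N2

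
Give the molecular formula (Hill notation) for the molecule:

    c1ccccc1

Heavy atoms from the SMILES: 6 C.
Implicit hydrogens by atom environment:
  6 × C (aromatic): 1 H each → 6
  Total hydrogens = 6.
Molecular formula: C6H6

C6H6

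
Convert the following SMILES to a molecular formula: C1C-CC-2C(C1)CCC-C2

C10H18

Heavy atoms from the SMILES: 10 C.
Implicit hydrogens by atom environment:
  8 × C: 2 H each → 16
  2 × C: 1 H each → 2
  Total hydrogens = 18.
Molecular formula: C10H18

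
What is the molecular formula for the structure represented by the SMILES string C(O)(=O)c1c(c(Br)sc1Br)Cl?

Heavy atoms from the SMILES: 2 Br, 5 C, 1 Cl, 2 O, 1 S.
Implicit hydrogens by atom environment:
  4 × C (aromatic): no H
  2 × Br: no H
  1 × C: no H
  1 × Cl: no H
  1 × O: 1 H
  1 × O: no H
  1 × S (aromatic): no H
  Total hydrogens = 1.
Molecular formula: C5HBr2ClO2S

C5HBr2ClO2S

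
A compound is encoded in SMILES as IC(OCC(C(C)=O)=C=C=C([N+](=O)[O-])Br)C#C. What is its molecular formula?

C10H7BrINO4

Heavy atoms from the SMILES: 1 Br, 10 C, 1 I, 1 N, 4 O.
Implicit hydrogens by atom environment:
  6 × C: no H
  3 × O: no H
  2 × C: 1 H each → 2
  1 × Br: no H
  1 × C: 3 H
  1 × C: 2 H
  1 × I: no H
  1 × N (charge +1): no H
  1 × O (charge -1): no H
  Total hydrogens = 7.
Molecular formula: C10H7BrINO4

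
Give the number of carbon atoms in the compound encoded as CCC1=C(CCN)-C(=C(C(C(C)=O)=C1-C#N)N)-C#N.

14

The symbol for carbon appears 14 times in the SMILES.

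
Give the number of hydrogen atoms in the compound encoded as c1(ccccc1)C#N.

5

Hydrogens are implicit in SMILES; fill each atom to its normal valence:
  5 × C (aromatic): 1 H each → 5
  1 × C (aromatic): no H
  1 × C: no H
  1 × N: no H
  Total hydrogens = 5.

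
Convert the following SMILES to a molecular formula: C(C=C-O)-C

Heavy atoms from the SMILES: 4 C, 1 O.
Implicit hydrogens by atom environment:
  2 × C: 1 H each → 2
  1 × C: 3 H
  1 × C: 2 H
  1 × O: 1 H
  Total hydrogens = 8.
Molecular formula: C4H8O

C4H8O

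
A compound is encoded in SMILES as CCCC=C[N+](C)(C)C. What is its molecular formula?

C8H18N+

Heavy atoms from the SMILES: 8 C, 1 N.
Implicit hydrogens by atom environment:
  4 × C: 3 H each → 12
  2 × C: 2 H each → 4
  2 × C: 1 H each → 2
  1 × N (charge +1): no H
  Total hydrogens = 18.
Net charge +1.
Molecular formula: C8H18N+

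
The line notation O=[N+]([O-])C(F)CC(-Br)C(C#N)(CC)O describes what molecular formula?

Heavy atoms from the SMILES: 1 Br, 7 C, 1 F, 2 N, 3 O.
Implicit hydrogens by atom environment:
  2 × C: 2 H each → 4
  2 × C: 1 H each → 2
  2 × C: no H
  1 × Br: no H
  1 × C: 3 H
  1 × F: no H
  1 × N (charge +1): no H
  1 × N: no H
  1 × O: 1 H
  1 × O: no H
  1 × O (charge -1): no H
  Total hydrogens = 10.
Molecular formula: C7H10BrFN2O3

C7H10BrFN2O3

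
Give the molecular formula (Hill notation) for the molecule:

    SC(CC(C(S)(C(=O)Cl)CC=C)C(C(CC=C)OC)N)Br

C14H23BrClNO2S2

Heavy atoms from the SMILES: 1 Br, 14 C, 1 Cl, 1 N, 2 O, 2 S.
Implicit hydrogens by atom environment:
  6 × C: 1 H each → 6
  5 × C: 2 H each → 10
  2 × C: no H
  2 × O: no H
  2 × S: 1 H each → 2
  1 × Br: no H
  1 × C: 3 H
  1 × Cl: no H
  1 × N: 2 H
  Total hydrogens = 23.
Molecular formula: C14H23BrClNO2S2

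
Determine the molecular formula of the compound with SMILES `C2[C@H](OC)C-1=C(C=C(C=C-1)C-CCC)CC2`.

C15H22O

Heavy atoms from the SMILES: 15 C, 1 O.
Implicit hydrogens by atom environment:
  6 × C: 2 H each → 12
  3 × C (aromatic): 1 H each → 3
  3 × C (aromatic): no H
  2 × C: 3 H each → 6
  1 × C: 1 H
  1 × O: no H
  Total hydrogens = 22.
Molecular formula: C15H22O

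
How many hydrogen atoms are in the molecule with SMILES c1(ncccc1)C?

Hydrogens are implicit in SMILES; fill each atom to its normal valence:
  4 × C (aromatic): 1 H each → 4
  1 × C: 3 H
  1 × C (aromatic): no H
  1 × N (aromatic): no H
  Total hydrogens = 7.

7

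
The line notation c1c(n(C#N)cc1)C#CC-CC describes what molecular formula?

C10H10N2

Heavy atoms from the SMILES: 10 C, 2 N.
Implicit hydrogens by atom environment:
  3 × C (aromatic): 1 H each → 3
  3 × C: no H
  2 × C: 2 H each → 4
  1 × C: 3 H
  1 × C (aromatic): no H
  1 × N (aromatic): no H
  1 × N: no H
  Total hydrogens = 10.
Molecular formula: C10H10N2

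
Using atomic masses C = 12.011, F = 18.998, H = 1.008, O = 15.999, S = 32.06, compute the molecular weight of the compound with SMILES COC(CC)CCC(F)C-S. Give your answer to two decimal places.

180.28

Molecular formula: C8H17FOS.
M = 8×12.011 + 1×18.998 + 17×1.008 + 1×15.999 + 1×32.06 = 180.28 g/mol.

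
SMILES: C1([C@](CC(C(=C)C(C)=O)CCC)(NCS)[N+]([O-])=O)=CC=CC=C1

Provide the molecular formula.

C17H24N2O3S

Heavy atoms from the SMILES: 17 C, 2 N, 3 O, 1 S.
Implicit hydrogens by atom environment:
  5 × C: 2 H each → 10
  5 × C (aromatic): 1 H each → 5
  3 × C: no H
  2 × C: 3 H each → 6
  2 × O: no H
  1 × C: 1 H
  1 × C (aromatic): no H
  1 × N: 1 H
  1 × N (charge +1): no H
  1 × O (charge -1): no H
  1 × S: 1 H
  Total hydrogens = 24.
Molecular formula: C17H24N2O3S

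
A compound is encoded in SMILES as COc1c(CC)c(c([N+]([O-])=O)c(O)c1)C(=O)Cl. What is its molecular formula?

Heavy atoms from the SMILES: 10 C, 1 Cl, 1 N, 5 O.
Implicit hydrogens by atom environment:
  5 × C (aromatic): no H
  3 × O: no H
  2 × C: 3 H each → 6
  1 × C: 2 H
  1 × C (aromatic): 1 H
  1 × C: no H
  1 × Cl: no H
  1 × N (charge +1): no H
  1 × O: 1 H
  1 × O (charge -1): no H
  Total hydrogens = 10.
Molecular formula: C10H10ClNO5

C10H10ClNO5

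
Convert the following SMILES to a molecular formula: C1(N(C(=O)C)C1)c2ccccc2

Heavy atoms from the SMILES: 10 C, 1 N, 1 O.
Implicit hydrogens by atom environment:
  5 × C (aromatic): 1 H each → 5
  1 × C: 3 H
  1 × C: 2 H
  1 × C: 1 H
  1 × C: no H
  1 × C (aromatic): no H
  1 × N: no H
  1 × O: no H
  Total hydrogens = 11.
Molecular formula: C10H11NO

C10H11NO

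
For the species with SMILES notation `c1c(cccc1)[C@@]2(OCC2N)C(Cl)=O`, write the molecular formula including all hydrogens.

C10H10ClNO2

Heavy atoms from the SMILES: 10 C, 1 Cl, 1 N, 2 O.
Implicit hydrogens by atom environment:
  5 × C (aromatic): 1 H each → 5
  2 × C: no H
  2 × O: no H
  1 × C: 2 H
  1 × C: 1 H
  1 × C (aromatic): no H
  1 × Cl: no H
  1 × N: 2 H
  Total hydrogens = 10.
Molecular formula: C10H10ClNO2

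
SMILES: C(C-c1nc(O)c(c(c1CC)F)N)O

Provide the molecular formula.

C9H13FN2O2

Heavy atoms from the SMILES: 9 C, 1 F, 2 N, 2 O.
Implicit hydrogens by atom environment:
  5 × C (aromatic): no H
  3 × C: 2 H each → 6
  2 × O: 1 H each → 2
  1 × C: 3 H
  1 × F: no H
  1 × N: 2 H
  1 × N (aromatic): no H
  Total hydrogens = 13.
Molecular formula: C9H13FN2O2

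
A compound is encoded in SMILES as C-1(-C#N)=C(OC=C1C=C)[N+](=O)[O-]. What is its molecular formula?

Heavy atoms from the SMILES: 7 C, 2 N, 3 O.
Implicit hydrogens by atom environment:
  3 × C (aromatic): no H
  1 × C: 2 H
  1 × C (aromatic): 1 H
  1 × C: 1 H
  1 × C: no H
  1 × N: no H
  1 × N (charge +1): no H
  1 × O (aromatic): no H
  1 × O: no H
  1 × O (charge -1): no H
  Total hydrogens = 4.
Molecular formula: C7H4N2O3

C7H4N2O3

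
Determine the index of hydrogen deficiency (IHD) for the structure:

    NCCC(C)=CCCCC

1

Molecular formula from the SMILES: C9H19N.
DoU = (2C + 2 + N − H − X)/2 = (2·9 + 2 + 1 − 19 − 0)/2 = 2/2 = 1.
(Structurally: 0 ring(s) + 1 π bond(s) = 1.)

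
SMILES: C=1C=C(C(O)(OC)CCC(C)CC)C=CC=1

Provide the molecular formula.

Heavy atoms from the SMILES: 14 C, 2 O.
Implicit hydrogens by atom environment:
  5 × C (aromatic): 1 H each → 5
  3 × C: 3 H each → 9
  3 × C: 2 H each → 6
  1 × C: 1 H
  1 × C: no H
  1 × C (aromatic): no H
  1 × O: 1 H
  1 × O: no H
  Total hydrogens = 22.
Molecular formula: C14H22O2

C14H22O2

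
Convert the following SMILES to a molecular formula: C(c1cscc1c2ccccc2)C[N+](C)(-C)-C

C15H20NS+

Heavy atoms from the SMILES: 15 C, 1 N, 1 S.
Implicit hydrogens by atom environment:
  7 × C (aromatic): 1 H each → 7
  3 × C: 3 H each → 9
  3 × C (aromatic): no H
  2 × C: 2 H each → 4
  1 × N (charge +1): no H
  1 × S (aromatic): no H
  Total hydrogens = 20.
Net charge +1.
Molecular formula: C15H20NS+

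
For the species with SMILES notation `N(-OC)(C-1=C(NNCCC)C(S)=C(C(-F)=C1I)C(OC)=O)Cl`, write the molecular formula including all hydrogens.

C12H16ClFIN3O3S

Heavy atoms from the SMILES: 12 C, 1 Cl, 1 F, 1 I, 3 N, 3 O, 1 S.
Implicit hydrogens by atom environment:
  6 × C (aromatic): no H
  3 × C: 3 H each → 9
  3 × O: no H
  2 × C: 2 H each → 4
  2 × N: 1 H each → 2
  1 × C: no H
  1 × Cl: no H
  1 × F: no H
  1 × I: no H
  1 × N: no H
  1 × S: 1 H
  Total hydrogens = 16.
Molecular formula: C12H16ClFIN3O3S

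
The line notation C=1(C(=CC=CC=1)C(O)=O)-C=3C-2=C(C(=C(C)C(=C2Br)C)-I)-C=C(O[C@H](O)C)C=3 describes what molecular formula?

Heavy atoms from the SMILES: 1 Br, 21 C, 1 I, 4 O.
Implicit hydrogens by atom environment:
  10 × C (aromatic): no H
  6 × C (aromatic): 1 H each → 6
  3 × C: 3 H each → 9
  2 × O: 1 H each → 2
  2 × O: no H
  1 × Br: no H
  1 × C: 1 H
  1 × C: no H
  1 × I: no H
  Total hydrogens = 18.
Molecular formula: C21H18BrIO4

C21H18BrIO4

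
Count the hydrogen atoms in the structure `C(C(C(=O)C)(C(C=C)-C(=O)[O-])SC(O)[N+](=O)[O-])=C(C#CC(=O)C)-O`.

14

Hydrogens are implicit in SMILES; fill each atom to its normal valence:
  7 × C: no H
  4 × C: 1 H each → 4
  4 × O: no H
  2 × C: 3 H each → 6
  2 × O: 1 H each → 2
  2 × O (charge -1): no H
  1 × C: 2 H
  1 × N (charge +1): no H
  1 × S: no H
  Total hydrogens = 14.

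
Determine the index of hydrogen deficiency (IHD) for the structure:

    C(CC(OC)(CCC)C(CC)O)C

Molecular formula from the SMILES: C11H24O2.
DoU = (2C + 2 + N − H − X)/2 = (2·11 + 2 + 0 − 24 − 0)/2 = 0/2 = 0.
(Structurally: 0 ring(s) + 0 π bond(s) = 0.)

0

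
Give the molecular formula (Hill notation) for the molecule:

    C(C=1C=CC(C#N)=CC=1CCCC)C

C13H17N

Heavy atoms from the SMILES: 13 C, 1 N.
Implicit hydrogens by atom environment:
  4 × C: 2 H each → 8
  3 × C (aromatic): 1 H each → 3
  3 × C (aromatic): no H
  2 × C: 3 H each → 6
  1 × C: no H
  1 × N: no H
  Total hydrogens = 17.
Molecular formula: C13H17N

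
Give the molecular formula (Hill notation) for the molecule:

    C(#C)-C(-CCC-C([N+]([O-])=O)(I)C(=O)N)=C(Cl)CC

C11H14ClIN2O3

Heavy atoms from the SMILES: 11 C, 1 Cl, 1 I, 2 N, 3 O.
Implicit hydrogens by atom environment:
  5 × C: no H
  4 × C: 2 H each → 8
  2 × O: no H
  1 × C: 3 H
  1 × C: 1 H
  1 × Cl: no H
  1 × I: no H
  1 × N: 2 H
  1 × N (charge +1): no H
  1 × O (charge -1): no H
  Total hydrogens = 14.
Molecular formula: C11H14ClIN2O3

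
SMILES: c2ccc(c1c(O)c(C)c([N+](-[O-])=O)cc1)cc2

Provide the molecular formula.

C13H11NO3

Heavy atoms from the SMILES: 13 C, 1 N, 3 O.
Implicit hydrogens by atom environment:
  7 × C (aromatic): 1 H each → 7
  5 × C (aromatic): no H
  1 × C: 3 H
  1 × N (charge +1): no H
  1 × O: 1 H
  1 × O: no H
  1 × O (charge -1): no H
  Total hydrogens = 11.
Molecular formula: C13H11NO3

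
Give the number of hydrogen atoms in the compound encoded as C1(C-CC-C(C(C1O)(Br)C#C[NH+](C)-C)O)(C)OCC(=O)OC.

Hydrogens are implicit in SMILES; fill each atom to its normal valence:
  5 × C: no H
  4 × C: 3 H each → 12
  4 × C: 2 H each → 8
  3 × O: no H
  2 × C: 1 H each → 2
  2 × O: 1 H each → 2
  1 × Br: no H
  1 × N (charge +1): 1 H
  Total hydrogens = 25.

25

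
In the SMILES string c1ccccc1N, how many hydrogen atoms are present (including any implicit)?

Hydrogens are implicit in SMILES; fill each atom to its normal valence:
  5 × C (aromatic): 1 H each → 5
  1 × C (aromatic): no H
  1 × N: 2 H
  Total hydrogens = 7.

7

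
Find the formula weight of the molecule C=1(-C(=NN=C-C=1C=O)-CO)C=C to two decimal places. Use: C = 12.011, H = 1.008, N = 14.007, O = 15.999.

Molecular formula: C8H8N2O2.
M = 8×12.011 + 8×1.008 + 2×14.007 + 2×15.999 = 164.16 g/mol.

164.16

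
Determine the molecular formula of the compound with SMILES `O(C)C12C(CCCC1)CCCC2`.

C11H20O

Heavy atoms from the SMILES: 11 C, 1 O.
Implicit hydrogens by atom environment:
  8 × C: 2 H each → 16
  1 × C: 3 H
  1 × C: 1 H
  1 × C: no H
  1 × O: no H
  Total hydrogens = 20.
Molecular formula: C11H20O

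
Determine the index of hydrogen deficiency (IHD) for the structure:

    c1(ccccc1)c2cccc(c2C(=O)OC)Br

Molecular formula from the SMILES: C14H11BrO2.
DoU = (2C + 2 + N − H − X)/2 = (2·14 + 2 + 0 − 11 − 1)/2 = 18/2 = 9.
(Structurally: 2 ring(s) + 7 π bond(s) = 9.)

9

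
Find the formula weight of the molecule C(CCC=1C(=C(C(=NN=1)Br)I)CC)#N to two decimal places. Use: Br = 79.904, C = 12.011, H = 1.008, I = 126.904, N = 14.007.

366.00

Molecular formula: C9H9BrIN3.
M = 1×79.904 + 9×12.011 + 9×1.008 + 1×126.904 + 3×14.007 = 366.00 g/mol.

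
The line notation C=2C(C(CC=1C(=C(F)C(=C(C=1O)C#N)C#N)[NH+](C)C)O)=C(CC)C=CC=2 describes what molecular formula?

C20H21FN3O2+

Heavy atoms from the SMILES: 20 C, 1 F, 3 N, 2 O.
Implicit hydrogens by atom environment:
  8 × C (aromatic): no H
  4 × C (aromatic): 1 H each → 4
  3 × C: 3 H each → 9
  2 × C: 2 H each → 4
  2 × C: no H
  2 × N: no H
  2 × O: 1 H each → 2
  1 × C: 1 H
  1 × F: no H
  1 × N (charge +1): 1 H
  Total hydrogens = 21.
Net charge +1.
Molecular formula: C20H21FN3O2+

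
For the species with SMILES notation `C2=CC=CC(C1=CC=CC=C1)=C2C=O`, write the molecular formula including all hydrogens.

C13H10O

Heavy atoms from the SMILES: 13 C, 1 O.
Implicit hydrogens by atom environment:
  9 × C (aromatic): 1 H each → 9
  3 × C (aromatic): no H
  1 × C: 1 H
  1 × O: no H
  Total hydrogens = 10.
Molecular formula: C13H10O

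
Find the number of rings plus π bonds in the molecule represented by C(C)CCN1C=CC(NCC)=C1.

3

Molecular formula from the SMILES: C10H18N2.
DoU = (2C + 2 + N − H − X)/2 = (2·10 + 2 + 2 − 18 − 0)/2 = 6/2 = 3.
(Structurally: 1 ring(s) + 2 π bond(s) = 3.)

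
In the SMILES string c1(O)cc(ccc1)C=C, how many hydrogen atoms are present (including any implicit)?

Hydrogens are implicit in SMILES; fill each atom to its normal valence:
  4 × C (aromatic): 1 H each → 4
  2 × C (aromatic): no H
  1 × C: 2 H
  1 × C: 1 H
  1 × O: 1 H
  Total hydrogens = 8.

8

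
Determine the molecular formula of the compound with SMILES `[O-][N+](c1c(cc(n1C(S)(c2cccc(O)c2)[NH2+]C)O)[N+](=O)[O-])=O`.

C12H13N4O6S+

Heavy atoms from the SMILES: 12 C, 4 N, 6 O, 1 S.
Implicit hydrogens by atom environment:
  5 × C (aromatic): 1 H each → 5
  5 × C (aromatic): no H
  2 × N (charge +1): no H
  2 × O: 1 H each → 2
  2 × O: no H
  2 × O (charge -1): no H
  1 × C: 3 H
  1 × C: no H
  1 × N (charge +1): 2 H
  1 × N (aromatic): no H
  1 × S: 1 H
  Total hydrogens = 13.
Net charge +1.
Molecular formula: C12H13N4O6S+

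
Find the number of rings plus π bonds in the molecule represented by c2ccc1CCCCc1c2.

Molecular formula from the SMILES: C10H12.
DoU = (2C + 2 + N − H − X)/2 = (2·10 + 2 + 0 − 12 − 0)/2 = 10/2 = 5.
(Structurally: 2 ring(s) + 3 π bond(s) = 5.)

5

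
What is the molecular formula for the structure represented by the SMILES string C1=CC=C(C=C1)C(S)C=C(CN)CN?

C11H16N2S

Heavy atoms from the SMILES: 11 C, 2 N, 1 S.
Implicit hydrogens by atom environment:
  5 × C (aromatic): 1 H each → 5
  2 × C: 2 H each → 4
  2 × C: 1 H each → 2
  2 × N: 2 H each → 4
  1 × C: no H
  1 × C (aromatic): no H
  1 × S: 1 H
  Total hydrogens = 16.
Molecular formula: C11H16N2S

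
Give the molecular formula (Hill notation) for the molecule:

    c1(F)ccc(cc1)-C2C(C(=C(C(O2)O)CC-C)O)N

C14H18FNO3

Heavy atoms from the SMILES: 14 C, 1 F, 1 N, 3 O.
Implicit hydrogens by atom environment:
  4 × C (aromatic): 1 H each → 4
  3 × C: 1 H each → 3
  2 × C: 2 H each → 4
  2 × C: no H
  2 × C (aromatic): no H
  2 × O: 1 H each → 2
  1 × C: 3 H
  1 × F: no H
  1 × N: 2 H
  1 × O: no H
  Total hydrogens = 18.
Molecular formula: C14H18FNO3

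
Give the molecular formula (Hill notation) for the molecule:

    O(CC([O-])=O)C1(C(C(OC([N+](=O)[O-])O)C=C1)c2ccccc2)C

C15H16NO7-

Heavy atoms from the SMILES: 15 C, 1 N, 7 O.
Implicit hydrogens by atom environment:
  5 × C: 1 H each → 5
  5 × C (aromatic): 1 H each → 5
  4 × O: no H
  2 × C: no H
  2 × O (charge -1): no H
  1 × C: 3 H
  1 × C: 2 H
  1 × C (aromatic): no H
  1 × N (charge +1): no H
  1 × O: 1 H
  Total hydrogens = 16.
Net charge -1.
Molecular formula: C15H16NO7-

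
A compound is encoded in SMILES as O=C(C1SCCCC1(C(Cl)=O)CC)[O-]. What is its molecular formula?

C9H12ClO3S-

Heavy atoms from the SMILES: 9 C, 1 Cl, 3 O, 1 S.
Implicit hydrogens by atom environment:
  4 × C: 2 H each → 8
  3 × C: no H
  2 × O: no H
  1 × C: 3 H
  1 × C: 1 H
  1 × Cl: no H
  1 × O (charge -1): no H
  1 × S: no H
  Total hydrogens = 12.
Net charge -1.
Molecular formula: C9H12ClO3S-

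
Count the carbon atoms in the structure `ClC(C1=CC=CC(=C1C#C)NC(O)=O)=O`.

10

The symbol for carbon appears 10 times in the SMILES. (Cl is a single chlorine, not C + l.)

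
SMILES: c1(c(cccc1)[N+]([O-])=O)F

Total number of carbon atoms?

The symbol for carbon appears 6 times in the SMILES. Lowercase c denotes aromatic carbon and counts toward C.

6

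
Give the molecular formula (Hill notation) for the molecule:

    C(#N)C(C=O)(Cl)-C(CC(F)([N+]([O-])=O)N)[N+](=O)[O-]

C6H6ClFN4O5

Heavy atoms from the SMILES: 6 C, 1 Cl, 1 F, 4 N, 5 O.
Implicit hydrogens by atom environment:
  3 × C: no H
  3 × O: no H
  2 × C: 1 H each → 2
  2 × N (charge +1): no H
  2 × O (charge -1): no H
  1 × C: 2 H
  1 × Cl: no H
  1 × F: no H
  1 × N: 2 H
  1 × N: no H
  Total hydrogens = 6.
Molecular formula: C6H6ClFN4O5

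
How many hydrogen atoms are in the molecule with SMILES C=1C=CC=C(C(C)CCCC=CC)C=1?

Hydrogens are implicit in SMILES; fill each atom to its normal valence:
  5 × C (aromatic): 1 H each → 5
  3 × C: 2 H each → 6
  3 × C: 1 H each → 3
  2 × C: 3 H each → 6
  1 × C (aromatic): no H
  Total hydrogens = 20.

20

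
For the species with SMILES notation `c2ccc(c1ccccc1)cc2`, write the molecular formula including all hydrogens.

C12H10

Heavy atoms from the SMILES: 12 C.
Implicit hydrogens by atom environment:
  10 × C (aromatic): 1 H each → 10
  2 × C (aromatic): no H
  Total hydrogens = 10.
Molecular formula: C12H10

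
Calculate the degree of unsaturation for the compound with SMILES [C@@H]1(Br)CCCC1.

Molecular formula from the SMILES: C5H9Br.
DoU = (2C + 2 + N − H − X)/2 = (2·5 + 2 + 0 − 9 − 1)/2 = 2/2 = 1.
(Structurally: 1 ring(s) + 0 π bond(s) = 1.)

1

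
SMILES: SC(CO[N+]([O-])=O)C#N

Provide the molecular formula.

C3H4N2O3S

Heavy atoms from the SMILES: 3 C, 2 N, 3 O, 1 S.
Implicit hydrogens by atom environment:
  2 × O: no H
  1 × C: 2 H
  1 × C: 1 H
  1 × C: no H
  1 × N (charge +1): no H
  1 × N: no H
  1 × O (charge -1): no H
  1 × S: 1 H
  Total hydrogens = 4.
Molecular formula: C3H4N2O3S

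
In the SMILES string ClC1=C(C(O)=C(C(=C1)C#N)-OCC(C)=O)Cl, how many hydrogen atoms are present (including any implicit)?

7

Hydrogens are implicit in SMILES; fill each atom to its normal valence:
  5 × C (aromatic): no H
  2 × C: no H
  2 × Cl: no H
  2 × O: no H
  1 × C: 3 H
  1 × C: 2 H
  1 × C (aromatic): 1 H
  1 × N: no H
  1 × O: 1 H
  Total hydrogens = 7.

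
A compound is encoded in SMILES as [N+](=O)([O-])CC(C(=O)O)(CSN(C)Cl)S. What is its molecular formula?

C5H9ClN2O4S2

Heavy atoms from the SMILES: 5 C, 1 Cl, 2 N, 4 O, 2 S.
Implicit hydrogens by atom environment:
  2 × C: 2 H each → 4
  2 × C: no H
  2 × O: no H
  1 × C: 3 H
  1 × Cl: no H
  1 × N (charge +1): no H
  1 × N: no H
  1 × O: 1 H
  1 × O (charge -1): no H
  1 × S: 1 H
  1 × S: no H
  Total hydrogens = 9.
Molecular formula: C5H9ClN2O4S2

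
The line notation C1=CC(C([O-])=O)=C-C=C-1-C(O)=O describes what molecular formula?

C8H5O4-

Heavy atoms from the SMILES: 8 C, 4 O.
Implicit hydrogens by atom environment:
  4 × C (aromatic): 1 H each → 4
  2 × C (aromatic): no H
  2 × C: no H
  2 × O: no H
  1 × O: 1 H
  1 × O (charge -1): no H
  Total hydrogens = 5.
Net charge -1.
Molecular formula: C8H5O4-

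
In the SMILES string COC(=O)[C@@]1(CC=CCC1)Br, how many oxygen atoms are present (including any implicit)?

2

The symbol for oxygen appears 2 times in the SMILES.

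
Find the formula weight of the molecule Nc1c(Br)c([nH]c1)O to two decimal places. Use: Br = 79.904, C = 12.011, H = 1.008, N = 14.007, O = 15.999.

Molecular formula: C4H5BrN2O.
M = 1×79.904 + 4×12.011 + 5×1.008 + 2×14.007 + 1×15.999 = 177.00 g/mol.

177.00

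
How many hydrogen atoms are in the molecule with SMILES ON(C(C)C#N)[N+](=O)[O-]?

5

Hydrogens are implicit in SMILES; fill each atom to its normal valence:
  2 × N: no H
  1 × C: 3 H
  1 × C: 1 H
  1 × C: no H
  1 × N (charge +1): no H
  1 × O: 1 H
  1 × O: no H
  1 × O (charge -1): no H
  Total hydrogens = 5.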